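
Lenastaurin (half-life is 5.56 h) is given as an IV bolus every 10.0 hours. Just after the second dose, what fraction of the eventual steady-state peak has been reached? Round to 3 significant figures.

0.917

k = ln 2 / 5.56 = 0.1247 h⁻¹
f_n = 1 − e^(−nkτ) = 1 − e^(−2 × 0.1247 × 10.0) = 1 − e^(−2.493) = 1 − 0.08263 ≈ 0.917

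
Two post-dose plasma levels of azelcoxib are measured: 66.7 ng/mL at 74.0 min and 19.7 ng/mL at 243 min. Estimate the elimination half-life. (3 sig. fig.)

k = ln(C₁/C₂) / (t₂ − t₁) = ln(66.7/19.7) / (243 − 74.0)
  = 1.220 / 169.0 = 0.007216 min⁻¹
t½ = ln 2 / k = ln 2 / 0.007216 ≈ 96.1 minutes

96.1 minutes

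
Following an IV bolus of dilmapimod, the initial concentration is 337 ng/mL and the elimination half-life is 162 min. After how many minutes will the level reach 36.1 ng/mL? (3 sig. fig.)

k = ln 2 / 162 = 0.004279 min⁻¹
C(t) = C₀ e^(−kt)  ⇒  t = ln(C₀/C) / k
t = ln(337/36.1) / 0.004279 = 2.234 / 0.004279 ≈ 522 minutes

522 minutes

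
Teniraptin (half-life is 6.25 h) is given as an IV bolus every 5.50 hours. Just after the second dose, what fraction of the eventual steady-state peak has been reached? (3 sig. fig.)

0.705

k = ln 2 / 6.25 = 0.1109 h⁻¹
f_n = 1 − e^(−nkτ) = 1 − e^(−2 × 0.1109 × 5.50) = 1 − e^(−1.220) = 1 − 0.2952 ≈ 0.705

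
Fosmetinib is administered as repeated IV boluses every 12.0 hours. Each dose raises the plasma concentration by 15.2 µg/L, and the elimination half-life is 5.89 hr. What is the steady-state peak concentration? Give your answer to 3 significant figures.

k = ln 2 / 5.89 = 0.1177 hr⁻¹
Fraction remaining after one interval: e^(−kτ) = e^(−0.1177 × 12.0) = 0.2436
R = 1 / (1 − 0.2436) = 1.322
Css,max = 15.2 × 1.322 ≈ 20.1 µg/L

20.1 µg/L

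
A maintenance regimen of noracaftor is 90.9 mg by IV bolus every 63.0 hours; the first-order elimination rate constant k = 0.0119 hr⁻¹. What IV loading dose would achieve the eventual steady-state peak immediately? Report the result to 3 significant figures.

172 mg

Accumulation ratio R = 1 / (1 − e^(−kτ)) = 1 / (1 − e^(−0.01190×63.0)) = 1 / (1 − 0.4725) = 1.896
Loading dose = maintenance dose × R = 90.9 × 1.896 ≈ 172 mg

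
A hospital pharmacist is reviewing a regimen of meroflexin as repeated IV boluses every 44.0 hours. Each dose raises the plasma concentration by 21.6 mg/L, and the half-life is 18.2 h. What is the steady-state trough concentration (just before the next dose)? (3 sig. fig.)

k = ln 2 / 18.2 = 0.03809 h⁻¹
Fraction remaining after one interval: e^(−kτ) = e^(−0.03809 × 44.0) = 0.1872
R = 1 / (1 − 0.1872) = 1.230
Css,max = 21.6 × 1.230 = 26.57 mg/L
Css,min = Css,max × e^(−kτ) = 26.57 × 0.1872 ≈ 4.97 mg/L

4.97 mg/L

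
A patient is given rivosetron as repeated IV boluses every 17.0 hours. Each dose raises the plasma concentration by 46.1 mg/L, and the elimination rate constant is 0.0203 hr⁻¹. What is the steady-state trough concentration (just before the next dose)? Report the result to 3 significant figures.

112 mg/L

Fraction remaining after one interval: e^(−kτ) = e^(−0.02030 × 17.0) = 0.7081
R = 1 / (1 − 0.7081) = 3.426
Css,max = 46.1 × 3.426 = 158.0 mg/L
Css,min = Css,max × e^(−kτ) = 158.0 × 0.7081 ≈ 112 mg/L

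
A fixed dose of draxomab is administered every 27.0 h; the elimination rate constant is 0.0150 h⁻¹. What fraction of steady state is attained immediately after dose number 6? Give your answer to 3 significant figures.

f_n = 1 − e^(−nkτ) = 1 − e^(−6 × 0.01500 × 27.0) = 1 − e^(−2.430) = 1 − 0.08804 ≈ 0.912

0.912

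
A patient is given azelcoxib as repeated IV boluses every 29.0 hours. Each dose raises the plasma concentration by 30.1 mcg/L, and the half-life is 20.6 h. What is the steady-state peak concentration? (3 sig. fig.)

k = ln 2 / 20.6 = 0.03365 h⁻¹
Fraction remaining after one interval: e^(−kτ) = e^(−0.03365 × 29.0) = 0.3769
R = 1 / (1 − 0.3769) = 1.605
Css,max = 30.1 × 1.605 ≈ 48.3 mcg/L

48.3 mcg/L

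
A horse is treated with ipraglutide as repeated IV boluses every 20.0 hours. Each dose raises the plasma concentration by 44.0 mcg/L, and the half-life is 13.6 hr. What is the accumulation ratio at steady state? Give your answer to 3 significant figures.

k = ln 2 / 13.6 = 0.05097 hr⁻¹
Fraction remaining after one interval: e^(−kτ) = e^(−0.05097 × 20.0) = 0.3608
R = 1 / (1 − 0.3608) = 1 / 0.6392 ≈ 1.56

1.56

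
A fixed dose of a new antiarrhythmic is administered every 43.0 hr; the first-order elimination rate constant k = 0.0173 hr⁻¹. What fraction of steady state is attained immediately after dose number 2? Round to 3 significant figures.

0.774

f_n = 1 − e^(−nkτ) = 1 − e^(−2 × 0.01730 × 43.0) = 1 − e^(−1.488) = 1 − 0.2259 ≈ 0.774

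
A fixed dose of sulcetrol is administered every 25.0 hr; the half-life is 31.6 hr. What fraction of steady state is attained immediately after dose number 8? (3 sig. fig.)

0.988

k = ln 2 / 31.6 = 0.02194 hr⁻¹
f_n = 1 − e^(−nkτ) = 1 − e^(−8 × 0.02194 × 25.0) = 1 − e^(−4.387) = 1 − 0.01244 ≈ 0.988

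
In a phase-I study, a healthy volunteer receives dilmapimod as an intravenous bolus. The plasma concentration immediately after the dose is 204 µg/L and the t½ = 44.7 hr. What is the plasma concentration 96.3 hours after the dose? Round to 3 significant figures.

45.8 µg/L

k = ln 2 / 44.7 = 0.01551 hr⁻¹
96.3 hr is 2.154 half-lives, so C = 204 × (1/2)^2.154 = 204 × 0.2246 ≈ 45.8 µg/L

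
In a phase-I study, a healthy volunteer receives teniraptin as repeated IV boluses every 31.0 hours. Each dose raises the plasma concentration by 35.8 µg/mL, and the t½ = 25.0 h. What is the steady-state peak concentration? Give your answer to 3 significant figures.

k = ln 2 / 25.0 = 0.02773 h⁻¹
Fraction remaining after one interval: e^(−kτ) = e^(−0.02773 × 31.0) = 0.4234
R = 1 / (1 − 0.4234) = 1.734
Css,max = 35.8 × 1.734 ≈ 62.1 µg/mL

62.1 µg/mL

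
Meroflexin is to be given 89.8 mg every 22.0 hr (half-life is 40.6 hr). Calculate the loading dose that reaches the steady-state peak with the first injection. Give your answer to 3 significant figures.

287 mg

k = ln 2 / 40.6 = 0.01707 hr⁻¹
Accumulation ratio R = 1 / (1 − e^(−kτ)) = 1 / (1 − e^(−0.01707×22.0)) = 1 / (1 − 0.6869) = 3.194
Loading dose = maintenance dose × R = 89.8 × 3.194 ≈ 287 mg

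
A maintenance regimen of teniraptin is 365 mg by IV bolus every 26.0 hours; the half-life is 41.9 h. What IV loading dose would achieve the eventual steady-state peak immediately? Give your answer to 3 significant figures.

k = ln 2 / 41.9 = 0.01654 h⁻¹
Accumulation ratio R = 1 / (1 − e^(−kτ)) = 1 / (1 − e^(−0.01654×26.0)) = 1 / (1 − 0.6504) = 2.861
Loading dose = maintenance dose × R = 365 × 2.861 ≈ 1040 mg

1040 mg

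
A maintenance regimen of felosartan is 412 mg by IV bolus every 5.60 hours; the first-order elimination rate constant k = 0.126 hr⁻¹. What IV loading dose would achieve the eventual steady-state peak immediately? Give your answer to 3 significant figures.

814 mg

Accumulation ratio R = 1 / (1 − e^(−kτ)) = 1 / (1 − e^(−0.1260×5.60)) = 1 / (1 − 0.4938) = 1.976
Loading dose = maintenance dose × R = 412 × 1.976 ≈ 814 mg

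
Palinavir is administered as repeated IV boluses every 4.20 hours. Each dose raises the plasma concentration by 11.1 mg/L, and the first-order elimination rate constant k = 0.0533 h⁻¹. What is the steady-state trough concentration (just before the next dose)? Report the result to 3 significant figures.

44.2 mg/L

Fraction remaining after one interval: e^(−kτ) = e^(−0.05330 × 4.20) = 0.7994
R = 1 / (1 − 0.7994) = 4.986
Css,max = 11.1 × 4.986 = 55.34 mg/L
Css,min = Css,max × e^(−kτ) = 55.34 × 0.7994 ≈ 44.2 mg/L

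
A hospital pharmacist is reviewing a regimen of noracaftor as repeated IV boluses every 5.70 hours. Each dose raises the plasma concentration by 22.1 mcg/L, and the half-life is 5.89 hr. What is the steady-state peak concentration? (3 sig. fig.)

45.2 mcg/L

k = ln 2 / 5.89 = 0.1177 hr⁻¹
Fraction remaining after one interval: e^(−kτ) = e^(−0.1177 × 5.70) = 0.5113
R = 1 / (1 − 0.5113) = 2.046
Css,max = 22.1 × 2.046 ≈ 45.2 mcg/L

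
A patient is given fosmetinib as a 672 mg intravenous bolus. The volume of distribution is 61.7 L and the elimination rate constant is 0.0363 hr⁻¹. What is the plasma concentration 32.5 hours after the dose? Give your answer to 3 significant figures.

C₀ = dose / V = 672 / 61.7 = 10.89 mg/L
C(t) = C₀ e^(−kt) = 10.89 × e^(−0.03630 × 32.5) = 10.89 × e^(−1.180) = 10.89 × 0.3074 ≈ 3.35 mg/L

3.35 mg/L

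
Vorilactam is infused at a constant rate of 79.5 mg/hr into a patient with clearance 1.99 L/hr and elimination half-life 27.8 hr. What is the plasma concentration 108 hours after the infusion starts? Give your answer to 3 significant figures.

Css = rate / CL = 79.5 / 1.99 = 39.95 mg/L
k = ln 2 / 27.8 = 0.02493 hr⁻¹
C(t) = Css (1 − e^(−kt)) = 39.95 × (1 − e^(−2.693)) = 39.95 × 0.9323 ≈ 37.2 mg/L

37.2 mg/L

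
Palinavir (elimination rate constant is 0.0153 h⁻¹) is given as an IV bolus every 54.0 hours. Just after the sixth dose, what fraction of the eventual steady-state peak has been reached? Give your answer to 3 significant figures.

f_n = 1 − e^(−nkτ) = 1 − e^(−6 × 0.01530 × 54.0) = 1 − e^(−4.957) = 1 − 0.007033 ≈ 0.993

0.993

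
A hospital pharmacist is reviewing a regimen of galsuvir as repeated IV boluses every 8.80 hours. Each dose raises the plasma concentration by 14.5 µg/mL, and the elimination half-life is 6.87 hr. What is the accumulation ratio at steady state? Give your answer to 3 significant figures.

k = ln 2 / 6.87 = 0.1009 hr⁻¹
Fraction remaining after one interval: e^(−kτ) = e^(−0.1009 × 8.80) = 0.4115
R = 1 / (1 − 0.4115) = 1 / 0.5885 ≈ 1.70

1.70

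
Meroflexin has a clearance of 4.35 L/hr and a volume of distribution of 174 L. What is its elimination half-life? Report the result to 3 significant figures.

27.7 hours

k = CL / V = 4.35 / 174 = 0.02500 hr⁻¹
t½ = ln 2 / k = ln 2 / 0.02500 ≈ 27.7 hours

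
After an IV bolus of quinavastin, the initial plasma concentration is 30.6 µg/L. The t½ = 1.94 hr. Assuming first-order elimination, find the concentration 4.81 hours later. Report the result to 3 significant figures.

5.49 µg/L

k = ln 2 / 1.94 = 0.3573 hr⁻¹
C(t) = C₀ e^(−kt) = 30.6 × e^(−0.3573 × 4.81) = 30.6 × e^(−1.719) = 30.6 × 0.1793 ≈ 5.49 µg/L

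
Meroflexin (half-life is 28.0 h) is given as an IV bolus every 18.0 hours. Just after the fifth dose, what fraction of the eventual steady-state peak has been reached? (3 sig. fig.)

k = ln 2 / 28.0 = 0.02476 h⁻¹
f_n = 1 − e^(−nkτ) = 1 − e^(−5 × 0.02476 × 18.0) = 1 − e^(−2.228) = 1 − 0.1077 ≈ 0.892

0.892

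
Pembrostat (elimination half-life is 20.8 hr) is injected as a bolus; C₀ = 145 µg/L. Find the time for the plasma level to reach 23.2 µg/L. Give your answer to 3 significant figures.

k = ln 2 / 20.8 = 0.03332 hr⁻¹
C(t) = C₀ e^(−kt)  ⇒  t = ln(C₀/C) / k
t = ln(145/23.2) / 0.03332 = 1.833 / 0.03332 ≈ 55.0 hours

55.0 hours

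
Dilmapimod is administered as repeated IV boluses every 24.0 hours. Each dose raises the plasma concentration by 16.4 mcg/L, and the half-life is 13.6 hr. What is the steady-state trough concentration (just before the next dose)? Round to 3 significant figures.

6.84 mcg/L

k = ln 2 / 13.6 = 0.05097 hr⁻¹
Fraction remaining after one interval: e^(−kτ) = e^(−0.05097 × 24.0) = 0.2943
R = 1 / (1 − 0.2943) = 1.417
Css,max = 16.4 × 1.417 = 23.24 mcg/L
Css,min = Css,max × e^(−kτ) = 23.24 × 0.2943 ≈ 6.84 mcg/L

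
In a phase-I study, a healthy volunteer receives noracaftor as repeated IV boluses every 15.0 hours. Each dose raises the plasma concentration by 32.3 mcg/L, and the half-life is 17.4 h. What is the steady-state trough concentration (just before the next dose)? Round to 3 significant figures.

k = ln 2 / 17.4 = 0.03984 h⁻¹
Fraction remaining after one interval: e^(−kτ) = e^(−0.03984 × 15.0) = 0.5502
R = 1 / (1 − 0.5502) = 2.223
Css,max = 32.3 × 2.223 = 71.80 mcg/L
Css,min = Css,max × e^(−kτ) = 71.80 × 0.5502 ≈ 39.5 mcg/L

39.5 mcg/L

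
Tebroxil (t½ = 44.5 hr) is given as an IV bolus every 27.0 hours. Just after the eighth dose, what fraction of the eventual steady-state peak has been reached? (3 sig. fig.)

k = ln 2 / 44.5 = 0.01558 hr⁻¹
f_n = 1 − e^(−nkτ) = 1 − e^(−8 × 0.01558 × 27.0) = 1 − e^(−3.364) = 1 − 0.03458 ≈ 0.965

0.965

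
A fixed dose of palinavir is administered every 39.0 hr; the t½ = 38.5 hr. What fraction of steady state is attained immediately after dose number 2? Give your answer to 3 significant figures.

k = ln 2 / 38.5 = 0.01800 hr⁻¹
f_n = 1 − e^(−nkτ) = 1 − e^(−2 × 0.01800 × 39.0) = 1 − e^(−1.404) = 1 − 0.2455 ≈ 0.754

0.754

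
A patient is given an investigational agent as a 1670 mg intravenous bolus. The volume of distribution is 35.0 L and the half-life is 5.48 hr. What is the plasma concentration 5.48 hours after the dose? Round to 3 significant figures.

23.9 mg/L

C₀ = dose / V = 1670 / 35.0 = 47.71 mg/L
k = ln 2 / 5.48 = 0.1265 hr⁻¹
C(t) = C₀ e^(−kt) = 47.71 × e^(−0.1265 × 5.48) = 47.71 × e^(−0.6931) = 47.71 × 0.5000 ≈ 23.9 mg/L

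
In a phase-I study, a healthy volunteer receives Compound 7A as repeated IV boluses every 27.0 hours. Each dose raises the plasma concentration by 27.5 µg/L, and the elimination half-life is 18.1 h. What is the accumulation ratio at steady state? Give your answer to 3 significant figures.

k = ln 2 / 18.1 = 0.03830 h⁻¹
Fraction remaining after one interval: e^(−kτ) = e^(−0.03830 × 27.0) = 0.3556
R = 1 / (1 − 0.3556) = 1 / 0.6444 ≈ 1.55

1.55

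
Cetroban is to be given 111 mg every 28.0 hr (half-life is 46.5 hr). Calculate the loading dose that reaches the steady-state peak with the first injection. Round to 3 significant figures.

325 mg

k = ln 2 / 46.5 = 0.01491 hr⁻¹
Accumulation ratio R = 1 / (1 − e^(−kτ)) = 1 / (1 − e^(−0.01491×28.0)) = 1 / (1 − 0.6588) = 2.931
Loading dose = maintenance dose × R = 111 × 2.931 ≈ 325 mg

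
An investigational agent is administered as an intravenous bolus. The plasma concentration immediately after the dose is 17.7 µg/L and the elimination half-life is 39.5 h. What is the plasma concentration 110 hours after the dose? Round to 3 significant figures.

k = ln 2 / 39.5 = 0.01755 h⁻¹
110 h is 2.785 half-lives, so C = 17.7 × (1/2)^2.785 = 17.7 × 0.1451 ≈ 2.57 µg/L

2.57 µg/L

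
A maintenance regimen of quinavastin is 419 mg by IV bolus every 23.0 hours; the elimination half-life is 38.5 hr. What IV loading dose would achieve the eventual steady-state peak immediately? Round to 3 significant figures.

k = ln 2 / 38.5 = 0.01800 hr⁻¹
Accumulation ratio R = 1 / (1 − e^(−kτ)) = 1 / (1 − e^(−0.01800×23.0)) = 1 / (1 − 0.6609) = 2.949
Loading dose = maintenance dose × R = 419 × 2.949 ≈ 1240 mg

1240 mg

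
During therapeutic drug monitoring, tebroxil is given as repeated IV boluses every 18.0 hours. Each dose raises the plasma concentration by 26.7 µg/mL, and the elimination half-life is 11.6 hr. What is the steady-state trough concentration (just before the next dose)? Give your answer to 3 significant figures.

k = ln 2 / 11.6 = 0.05975 hr⁻¹
Fraction remaining after one interval: e^(−kτ) = e^(−0.05975 × 18.0) = 0.3411
R = 1 / (1 − 0.3411) = 1.518
Css,max = 26.7 × 1.518 = 40.52 µg/mL
Css,min = Css,max × e^(−kτ) = 40.52 × 0.3411 ≈ 13.8 µg/mL

13.8 µg/mL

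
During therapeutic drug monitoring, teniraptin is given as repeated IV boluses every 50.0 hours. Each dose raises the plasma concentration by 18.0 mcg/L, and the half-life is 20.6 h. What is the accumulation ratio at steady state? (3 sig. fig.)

1.23

k = ln 2 / 20.6 = 0.03365 h⁻¹
Fraction remaining after one interval: e^(−kτ) = e^(−0.03365 × 50.0) = 0.1859
R = 1 / (1 − 0.1859) = 1 / 0.8141 ≈ 1.23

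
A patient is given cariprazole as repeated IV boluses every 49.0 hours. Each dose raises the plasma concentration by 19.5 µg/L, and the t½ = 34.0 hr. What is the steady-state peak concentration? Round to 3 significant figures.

k = ln 2 / 34.0 = 0.02039 hr⁻¹
Fraction remaining after one interval: e^(−kτ) = e^(−0.02039 × 49.0) = 0.3683
R = 1 / (1 − 0.3683) = 1.583
Css,max = 19.5 × 1.583 ≈ 30.9 µg/L

30.9 µg/L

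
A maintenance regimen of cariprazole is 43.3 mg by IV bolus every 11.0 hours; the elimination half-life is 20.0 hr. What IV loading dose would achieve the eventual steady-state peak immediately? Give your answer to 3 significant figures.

137 mg

k = ln 2 / 20.0 = 0.03466 hr⁻¹
Accumulation ratio R = 1 / (1 − e^(−kτ)) = 1 / (1 − e^(−0.03466×11.0)) = 1 / (1 − 0.6830) = 3.155
Loading dose = maintenance dose × R = 43.3 × 3.155 ≈ 137 mg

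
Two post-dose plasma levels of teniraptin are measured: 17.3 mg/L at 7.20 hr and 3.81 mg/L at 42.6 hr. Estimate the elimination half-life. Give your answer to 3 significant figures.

k = ln(C₁/C₂) / (t₂ − t₁) = ln(17.3/3.81) / (42.6 − 7.20)
  = 1.513 / 35.40 = 0.04274 hr⁻¹
t½ = ln 2 / k = ln 2 / 0.04274 ≈ 16.2 hours

16.2 hours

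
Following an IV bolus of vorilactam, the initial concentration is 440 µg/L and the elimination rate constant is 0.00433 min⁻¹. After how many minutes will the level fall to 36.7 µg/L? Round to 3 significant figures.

C(t) = C₀ e^(−kt)  ⇒  t = ln(C₀/C) / k
t = ln(440/36.7) / 0.004330 = 2.484 / 0.004330 ≈ 574 minutes

574 minutes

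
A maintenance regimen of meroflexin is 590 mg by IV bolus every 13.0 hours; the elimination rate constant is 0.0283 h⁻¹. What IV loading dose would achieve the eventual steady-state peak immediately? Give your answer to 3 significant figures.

Accumulation ratio R = 1 / (1 − e^(−kτ)) = 1 / (1 − e^(−0.02830×13.0)) = 1 / (1 − 0.6922) = 3.249
Loading dose = maintenance dose × R = 590 × 3.249 ≈ 1920 mg

1920 mg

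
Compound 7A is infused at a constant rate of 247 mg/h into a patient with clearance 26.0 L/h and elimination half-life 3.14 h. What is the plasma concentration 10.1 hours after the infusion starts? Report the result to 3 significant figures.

Css = rate / CL = 247 / 26.0 = 9.500 µg/mL
k = ln 2 / 3.14 = 0.2207 h⁻¹
C(t) = Css (1 − e^(−kt)) = 9.500 × (1 − e^(−2.230)) = 9.500 × 0.8924 ≈ 8.48 µg/mL

8.48 µg/mL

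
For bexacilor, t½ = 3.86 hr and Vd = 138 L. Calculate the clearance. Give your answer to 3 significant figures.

24.8 L/hr

k = ln 2 / t½ = ln 2 / 3.86 = 0.1796 hr⁻¹
CL = k · V = 0.1796 × 138 ≈ 24.8 L/hr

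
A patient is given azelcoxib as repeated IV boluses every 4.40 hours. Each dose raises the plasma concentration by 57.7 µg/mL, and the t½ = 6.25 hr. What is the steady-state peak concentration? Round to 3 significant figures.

149 µg/mL

k = ln 2 / 6.25 = 0.1109 hr⁻¹
Fraction remaining after one interval: e^(−kτ) = e^(−0.1109 × 4.40) = 0.6139
R = 1 / (1 − 0.6139) = 2.590
Css,max = 57.7 × 2.590 ≈ 149 µg/mL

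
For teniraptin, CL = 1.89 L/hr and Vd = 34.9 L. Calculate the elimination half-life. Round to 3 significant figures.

12.8 hours

k = CL / V = 1.89 / 34.9 = 0.05415 hr⁻¹
t½ = ln 2 / k = ln 2 / 0.05415 ≈ 12.8 hours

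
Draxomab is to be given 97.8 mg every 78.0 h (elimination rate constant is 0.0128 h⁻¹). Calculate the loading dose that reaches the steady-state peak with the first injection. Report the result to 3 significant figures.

155 mg

Accumulation ratio R = 1 / (1 − e^(−kτ)) = 1 / (1 − e^(−0.01280×78.0)) = 1 / (1 − 0.3685) = 1.583
Loading dose = maintenance dose × R = 97.8 × 1.583 ≈ 155 mg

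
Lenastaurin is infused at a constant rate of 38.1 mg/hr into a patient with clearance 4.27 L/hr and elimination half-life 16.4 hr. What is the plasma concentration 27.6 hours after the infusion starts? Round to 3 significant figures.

Css = rate / CL = 38.1 / 4.27 = 8.923 mg/L
k = ln 2 / 16.4 = 0.04227 hr⁻¹
C(t) = Css (1 − e^(−kt)) = 8.923 × (1 − e^(−1.167)) = 8.923 × 0.6885 ≈ 6.14 mg/L

6.14 mg/L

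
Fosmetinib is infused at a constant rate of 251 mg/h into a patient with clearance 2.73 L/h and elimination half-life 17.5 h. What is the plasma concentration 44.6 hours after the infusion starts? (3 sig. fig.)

Css = rate / CL = 251 / 2.73 = 91.94 mg/L
k = ln 2 / 17.5 = 0.03961 h⁻¹
C(t) = Css (1 − e^(−kt)) = 91.94 × (1 − e^(−1.767)) = 91.94 × 0.8291 ≈ 76.2 mg/L

76.2 mg/L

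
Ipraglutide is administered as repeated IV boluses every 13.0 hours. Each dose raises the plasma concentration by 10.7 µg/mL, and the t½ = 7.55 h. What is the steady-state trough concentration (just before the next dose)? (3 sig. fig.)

k = ln 2 / 7.55 = 0.09181 h⁻¹
Fraction remaining after one interval: e^(−kτ) = e^(−0.09181 × 13.0) = 0.3032
R = 1 / (1 − 0.3032) = 1.435
Css,max = 10.7 × 1.435 = 15.36 µg/mL
Css,min = Css,max × e^(−kτ) = 15.36 × 0.3032 ≈ 4.66 µg/mL

4.66 µg/mL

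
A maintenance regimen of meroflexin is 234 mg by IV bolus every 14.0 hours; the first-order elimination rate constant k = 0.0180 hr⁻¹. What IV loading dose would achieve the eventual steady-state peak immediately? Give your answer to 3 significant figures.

1050 mg

Accumulation ratio R = 1 / (1 − e^(−kτ)) = 1 / (1 − e^(−0.01800×14.0)) = 1 / (1 − 0.7772) = 4.489
Loading dose = maintenance dose × R = 234 × 4.489 ≈ 1050 mg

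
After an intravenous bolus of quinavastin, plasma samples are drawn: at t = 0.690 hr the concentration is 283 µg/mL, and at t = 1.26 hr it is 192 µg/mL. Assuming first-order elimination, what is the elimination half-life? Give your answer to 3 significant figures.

k = ln(C₁/C₂) / (t₂ − t₁) = ln(283/192) / (1.26 − 0.690)
  = 0.3880 / 0.5700 = 0.6806 hr⁻¹
t½ = ln 2 / k = ln 2 / 0.6806 ≈ 1.02 hours

1.02 hours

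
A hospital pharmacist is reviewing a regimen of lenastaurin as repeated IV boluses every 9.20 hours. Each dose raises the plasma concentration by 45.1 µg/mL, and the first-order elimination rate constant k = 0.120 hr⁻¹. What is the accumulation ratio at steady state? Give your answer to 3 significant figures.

Fraction remaining after one interval: e^(−kτ) = e^(−0.1200 × 9.20) = 0.3315
R = 1 / (1 − 0.3315) = 1 / 0.6685 ≈ 1.50

1.50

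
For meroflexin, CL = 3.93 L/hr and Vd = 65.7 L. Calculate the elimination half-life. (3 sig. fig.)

11.6 hours

k = CL / V = 3.93 / 65.7 = 0.05982 hr⁻¹
t½ = ln 2 / k = ln 2 / 0.05982 ≈ 11.6 hours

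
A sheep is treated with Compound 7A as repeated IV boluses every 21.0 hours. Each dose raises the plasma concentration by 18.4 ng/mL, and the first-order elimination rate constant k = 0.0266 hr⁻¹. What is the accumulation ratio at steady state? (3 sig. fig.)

2.34

Fraction remaining after one interval: e^(−kτ) = e^(−0.02660 × 21.0) = 0.5720
R = 1 / (1 − 0.5720) = 1 / 0.4280 ≈ 2.34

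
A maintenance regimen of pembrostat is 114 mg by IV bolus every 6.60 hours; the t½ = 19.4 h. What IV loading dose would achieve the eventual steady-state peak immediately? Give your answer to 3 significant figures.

k = ln 2 / 19.4 = 0.03573 h⁻¹
Accumulation ratio R = 1 / (1 − e^(−kτ)) = 1 / (1 − e^(−0.03573×6.60)) = 1 / (1 − 0.7899) = 4.760
Loading dose = maintenance dose × R = 114 × 4.760 ≈ 543 mg

543 mg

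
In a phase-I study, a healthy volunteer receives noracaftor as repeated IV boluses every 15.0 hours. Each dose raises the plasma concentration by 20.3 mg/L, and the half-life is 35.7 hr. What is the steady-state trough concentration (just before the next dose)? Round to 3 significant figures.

60.0 mg/L

k = ln 2 / 35.7 = 0.01942 hr⁻¹
Fraction remaining after one interval: e^(−kτ) = e^(−0.01942 × 15.0) = 0.7473
R = 1 / (1 − 0.7473) = 3.958
Css,max = 20.3 × 3.958 = 80.34 mg/L
Css,min = Css,max × e^(−kτ) = 80.34 × 0.7473 ≈ 60.0 mg/L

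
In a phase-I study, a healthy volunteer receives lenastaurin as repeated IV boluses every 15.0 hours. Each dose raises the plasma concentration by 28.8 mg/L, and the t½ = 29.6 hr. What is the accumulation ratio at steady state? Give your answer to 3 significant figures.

k = ln 2 / 29.6 = 0.02342 hr⁻¹
Fraction remaining after one interval: e^(−kτ) = e^(−0.02342 × 15.0) = 0.7038
R = 1 / (1 − 0.7038) = 1 / 0.2962 ≈ 3.38

3.38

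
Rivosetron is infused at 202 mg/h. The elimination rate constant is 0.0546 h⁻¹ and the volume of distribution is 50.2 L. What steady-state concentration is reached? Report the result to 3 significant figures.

CL = k · V = 0.0546 × 50.2 = 2.741 L/h
Css = rate / CL = 202 / 2.741 ≈ 73.7 mg/L

73.7 mg/L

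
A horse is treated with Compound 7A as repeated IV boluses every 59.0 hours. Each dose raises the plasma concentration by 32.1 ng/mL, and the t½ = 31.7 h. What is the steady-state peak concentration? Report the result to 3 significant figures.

k = ln 2 / 31.7 = 0.02187 h⁻¹
Fraction remaining after one interval: e^(−kτ) = e^(−0.02187 × 59.0) = 0.2752
R = 1 / (1 − 0.2752) = 1.380
Css,max = 32.1 × 1.380 ≈ 44.3 ng/mL

44.3 ng/mL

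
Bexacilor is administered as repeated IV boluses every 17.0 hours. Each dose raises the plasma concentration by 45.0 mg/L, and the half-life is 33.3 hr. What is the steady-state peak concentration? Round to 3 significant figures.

151 mg/L

k = ln 2 / 33.3 = 0.02082 hr⁻¹
Fraction remaining after one interval: e^(−kτ) = e^(−0.02082 × 17.0) = 0.7020
R = 1 / (1 − 0.7020) = 3.355
Css,max = 45.0 × 3.355 ≈ 151 mg/L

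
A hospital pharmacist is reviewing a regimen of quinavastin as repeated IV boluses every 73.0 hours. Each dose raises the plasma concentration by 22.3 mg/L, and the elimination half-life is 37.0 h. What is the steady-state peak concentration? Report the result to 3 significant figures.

k = ln 2 / 37.0 = 0.01873 h⁻¹
Fraction remaining after one interval: e^(−kτ) = e^(−0.01873 × 73.0) = 0.2547
R = 1 / (1 − 0.2547) = 1.342
Css,max = 22.3 × 1.342 ≈ 29.9 mg/L

29.9 mg/L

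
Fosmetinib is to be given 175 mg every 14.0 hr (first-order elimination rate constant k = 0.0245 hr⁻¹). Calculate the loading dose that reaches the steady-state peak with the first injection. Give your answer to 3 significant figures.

603 mg

Accumulation ratio R = 1 / (1 − e^(−kτ)) = 1 / (1 − e^(−0.02450×14.0)) = 1 / (1 − 0.7096) = 3.444
Loading dose = maintenance dose × R = 175 × 3.444 ≈ 603 mg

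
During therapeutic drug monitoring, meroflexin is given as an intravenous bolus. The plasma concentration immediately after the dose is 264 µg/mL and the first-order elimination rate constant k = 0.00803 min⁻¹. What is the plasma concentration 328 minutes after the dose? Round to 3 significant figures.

C(t) = C₀ e^(−kt) = 264 × e^(−0.008030 × 328) = 264 × e^(−2.634) = 264 × 0.07180 ≈ 19.0 µg/mL

19.0 µg/mL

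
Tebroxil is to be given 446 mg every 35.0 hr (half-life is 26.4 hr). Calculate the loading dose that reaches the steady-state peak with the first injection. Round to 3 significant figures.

k = ln 2 / 26.4 = 0.02626 hr⁻¹
Accumulation ratio R = 1 / (1 − e^(−kτ)) = 1 / (1 − e^(−0.02626×35.0)) = 1 / (1 − 0.3989) = 1.664
Loading dose = maintenance dose × R = 446 × 1.664 ≈ 742 mg

742 mg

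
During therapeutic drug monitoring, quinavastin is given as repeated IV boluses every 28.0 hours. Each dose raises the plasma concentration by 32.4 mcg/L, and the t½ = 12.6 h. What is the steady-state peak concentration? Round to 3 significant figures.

41.2 mcg/L

k = ln 2 / 12.6 = 0.05501 h⁻¹
Fraction remaining after one interval: e^(−kτ) = e^(−0.05501 × 28.0) = 0.2143
R = 1 / (1 − 0.2143) = 1.273
Css,max = 32.4 × 1.273 ≈ 41.2 mcg/L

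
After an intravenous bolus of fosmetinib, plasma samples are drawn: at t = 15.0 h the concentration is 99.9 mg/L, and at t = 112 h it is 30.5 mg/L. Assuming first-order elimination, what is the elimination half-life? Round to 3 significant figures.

56.7 hours

k = ln(C₁/C₂) / (t₂ − t₁) = ln(99.9/30.5) / (112 − 15.0)
  = 1.186 / 97.00 = 0.01223 h⁻¹
t½ = ln 2 / k = ln 2 / 0.01223 ≈ 56.7 hours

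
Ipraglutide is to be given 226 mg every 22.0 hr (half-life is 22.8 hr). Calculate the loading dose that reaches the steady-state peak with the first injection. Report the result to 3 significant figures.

463 mg

k = ln 2 / 22.8 = 0.03040 hr⁻¹
Accumulation ratio R = 1 / (1 − e^(−kτ)) = 1 / (1 − e^(−0.03040×22.0)) = 1 / (1 − 0.5123) = 2.050
Loading dose = maintenance dose × R = 226 × 2.050 ≈ 463 mg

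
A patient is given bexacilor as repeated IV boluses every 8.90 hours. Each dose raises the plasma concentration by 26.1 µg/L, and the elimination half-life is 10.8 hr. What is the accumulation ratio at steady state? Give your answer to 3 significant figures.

k = ln 2 / 10.8 = 0.06418 hr⁻¹
Fraction remaining after one interval: e^(−kτ) = e^(−0.06418 × 8.90) = 0.5648
R = 1 / (1 − 0.5648) = 1 / 0.4352 ≈ 2.30

2.30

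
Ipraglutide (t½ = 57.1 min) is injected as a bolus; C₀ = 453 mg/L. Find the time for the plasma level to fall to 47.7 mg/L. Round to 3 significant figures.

k = ln 2 / 57.1 = 0.01214 min⁻¹
C(t) = C₀ e^(−kt)  ⇒  t = ln(C₀/C) / k
t = ln(453/47.7) / 0.01214 = 2.251 / 0.01214 ≈ 185 minutes

185 minutes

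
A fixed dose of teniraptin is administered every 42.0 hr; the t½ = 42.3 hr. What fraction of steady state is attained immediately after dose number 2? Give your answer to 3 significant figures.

k = ln 2 / 42.3 = 0.01639 hr⁻¹
f_n = 1 − e^(−nkτ) = 1 − e^(−2 × 0.01639 × 42.0) = 1 − e^(−1.376) = 1 − 0.2525 ≈ 0.748

0.748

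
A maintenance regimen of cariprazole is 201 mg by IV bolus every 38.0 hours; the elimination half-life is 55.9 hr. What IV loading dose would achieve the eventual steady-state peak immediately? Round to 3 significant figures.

535 mg

k = ln 2 / 55.9 = 0.01240 hr⁻¹
Accumulation ratio R = 1 / (1 − e^(−kτ)) = 1 / (1 − e^(−0.01240×38.0)) = 1 / (1 − 0.6243) = 2.661
Loading dose = maintenance dose × R = 201 × 2.661 ≈ 535 mg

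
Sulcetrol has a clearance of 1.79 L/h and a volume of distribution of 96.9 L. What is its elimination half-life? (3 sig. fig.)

k = CL / V = 1.79 / 96.9 = 0.01847 h⁻¹
t½ = ln 2 / k = ln 2 / 0.01847 ≈ 37.5 hours

37.5 hours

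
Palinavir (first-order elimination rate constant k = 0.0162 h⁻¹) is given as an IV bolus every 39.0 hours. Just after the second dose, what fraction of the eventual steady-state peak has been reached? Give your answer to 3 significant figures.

0.717

f_n = 1 − e^(−nkτ) = 1 − e^(−2 × 0.01620 × 39.0) = 1 − e^(−1.264) = 1 − 0.2826 ≈ 0.717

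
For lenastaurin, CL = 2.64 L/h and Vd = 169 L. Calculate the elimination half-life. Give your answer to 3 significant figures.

k = CL / V = 2.64 / 169 = 0.01562 h⁻¹
t½ = ln 2 / k = ln 2 / 0.01562 ≈ 44.4 hours

44.4 hours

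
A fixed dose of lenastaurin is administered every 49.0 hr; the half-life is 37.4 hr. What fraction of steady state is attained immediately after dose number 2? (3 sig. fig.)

k = ln 2 / 37.4 = 0.01853 hr⁻¹
f_n = 1 − e^(−nkτ) = 1 − e^(−2 × 0.01853 × 49.0) = 1 − e^(−1.816) = 1 − 0.1626 ≈ 0.837

0.837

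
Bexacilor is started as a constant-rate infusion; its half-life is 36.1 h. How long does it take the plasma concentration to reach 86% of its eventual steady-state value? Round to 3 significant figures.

k = ln 2 / 36.1 = 0.01920 h⁻¹
f = 1 − e^(−kt)  ⇒  t = −ln(1 − f) / k
t = −ln(1 − 0.86) / 0.01920 = 1.966 / 0.01920 ≈ 102 hours

102 hours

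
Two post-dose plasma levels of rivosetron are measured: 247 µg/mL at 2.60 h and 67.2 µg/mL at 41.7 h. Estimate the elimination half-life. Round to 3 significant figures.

k = ln(C₁/C₂) / (t₂ − t₁) = ln(247/67.2) / (41.7 − 2.60)
  = 1.302 / 39.10 = 0.03329 h⁻¹
t½ = ln 2 / k = ln 2 / 0.03329 ≈ 20.8 hours

20.8 hours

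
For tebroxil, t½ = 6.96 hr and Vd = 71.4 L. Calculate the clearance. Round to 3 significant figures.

7.11 L/hr

k = ln 2 / t½ = ln 2 / 6.96 = 0.09959 hr⁻¹
CL = k · V = 0.09959 × 71.4 ≈ 7.11 L/hr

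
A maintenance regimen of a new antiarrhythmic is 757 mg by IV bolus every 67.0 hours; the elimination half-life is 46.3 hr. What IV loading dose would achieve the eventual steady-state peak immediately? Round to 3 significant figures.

1200 mg

k = ln 2 / 46.3 = 0.01497 hr⁻¹
Accumulation ratio R = 1 / (1 − e^(−kτ)) = 1 / (1 − e^(−0.01497×67.0)) = 1 / (1 − 0.3668) = 1.579
Loading dose = maintenance dose × R = 757 × 1.579 ≈ 1200 mg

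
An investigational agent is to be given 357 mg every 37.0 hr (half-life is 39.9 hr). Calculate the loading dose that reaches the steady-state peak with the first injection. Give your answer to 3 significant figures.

753 mg

k = ln 2 / 39.9 = 0.01737 hr⁻¹
Accumulation ratio R = 1 / (1 − e^(−kτ)) = 1 / (1 − e^(−0.01737×37.0)) = 1 / (1 − 0.5258) = 2.109
Loading dose = maintenance dose × R = 357 × 2.109 ≈ 753 mg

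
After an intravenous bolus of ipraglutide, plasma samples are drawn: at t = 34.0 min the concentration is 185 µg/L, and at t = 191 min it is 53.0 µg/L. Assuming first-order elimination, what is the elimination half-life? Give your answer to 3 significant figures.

k = ln(C₁/C₂) / (t₂ − t₁) = ln(185/53.0) / (191 − 34.0)
  = 1.250 / 157.0 = 0.007962 min⁻¹
t½ = ln 2 / k = ln 2 / 0.007962 ≈ 87.1 minutes

87.1 minutes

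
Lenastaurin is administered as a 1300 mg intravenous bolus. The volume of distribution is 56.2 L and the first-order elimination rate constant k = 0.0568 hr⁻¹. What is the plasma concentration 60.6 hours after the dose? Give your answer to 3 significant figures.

0.740 mg/L

C₀ = dose / V = 1300 / 56.2 = 23.13 mg/L
C(t) = C₀ e^(−kt) = 23.13 × e^(−0.05680 × 60.6) = 23.13 × e^(−3.442) = 23.13 × 0.03200 ≈ 0.740 mg/L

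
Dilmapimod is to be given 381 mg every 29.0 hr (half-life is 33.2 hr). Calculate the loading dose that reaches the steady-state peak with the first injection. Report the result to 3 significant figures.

k = ln 2 / 33.2 = 0.02088 hr⁻¹
Accumulation ratio R = 1 / (1 − e^(−kτ)) = 1 / (1 − e^(−0.02088×29.0)) = 1 / (1 − 0.5458) = 2.202
Loading dose = maintenance dose × R = 381 × 2.202 ≈ 839 mg

839 mg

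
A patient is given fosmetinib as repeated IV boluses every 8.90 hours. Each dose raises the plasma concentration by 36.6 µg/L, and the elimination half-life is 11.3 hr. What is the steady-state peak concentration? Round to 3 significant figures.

87.0 µg/L

k = ln 2 / 11.3 = 0.06134 hr⁻¹
Fraction remaining after one interval: e^(−kτ) = e^(−0.06134 × 8.90) = 0.5793
R = 1 / (1 − 0.5793) = 2.377
Css,max = 36.6 × 2.377 ≈ 87.0 µg/L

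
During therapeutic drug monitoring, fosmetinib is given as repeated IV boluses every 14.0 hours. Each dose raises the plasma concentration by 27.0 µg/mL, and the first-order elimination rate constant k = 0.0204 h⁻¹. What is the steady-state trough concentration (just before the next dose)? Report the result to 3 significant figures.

81.7 µg/mL

Fraction remaining after one interval: e^(−kτ) = e^(−0.02040 × 14.0) = 0.7516
R = 1 / (1 − 0.7516) = 4.025
Css,max = 27.0 × 4.025 = 108.7 µg/mL
Css,min = Css,max × e^(−kτ) = 108.7 × 0.7516 ≈ 81.7 µg/mL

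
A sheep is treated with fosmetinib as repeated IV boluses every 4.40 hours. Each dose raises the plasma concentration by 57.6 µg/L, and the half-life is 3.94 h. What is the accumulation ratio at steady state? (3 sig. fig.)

k = ln 2 / 3.94 = 0.1759 h⁻¹
Fraction remaining after one interval: e^(−kτ) = e^(−0.1759 × 4.40) = 0.4611
R = 1 / (1 − 0.4611) = 1 / 0.5389 ≈ 1.86

1.86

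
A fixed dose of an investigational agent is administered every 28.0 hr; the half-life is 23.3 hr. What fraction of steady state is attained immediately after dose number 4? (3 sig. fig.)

0.964

k = ln 2 / 23.3 = 0.02975 hr⁻¹
f_n = 1 − e^(−nkτ) = 1 − e^(−4 × 0.02975 × 28.0) = 1 − e^(−3.332) = 1 − 0.03573 ≈ 0.964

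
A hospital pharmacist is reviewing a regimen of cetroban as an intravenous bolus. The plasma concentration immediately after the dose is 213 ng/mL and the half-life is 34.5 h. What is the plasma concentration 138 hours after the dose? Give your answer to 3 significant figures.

k = ln 2 / 34.5 = 0.02009 h⁻¹
138 h is 4.000 half-lives, so C = 213 × (1/2)^4.000 = 213 × 0.06250 ≈ 13.3 ng/mL

13.3 ng/mL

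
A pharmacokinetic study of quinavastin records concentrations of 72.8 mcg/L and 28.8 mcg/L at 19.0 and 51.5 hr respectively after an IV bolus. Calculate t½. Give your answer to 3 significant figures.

k = ln(C₁/C₂) / (t₂ − t₁) = ln(72.8/28.8) / (51.5 − 19.0)
  = 0.9273 / 32.50 = 0.02853 hr⁻¹
t½ = ln 2 / k = ln 2 / 0.02853 ≈ 24.3 hours

24.3 hours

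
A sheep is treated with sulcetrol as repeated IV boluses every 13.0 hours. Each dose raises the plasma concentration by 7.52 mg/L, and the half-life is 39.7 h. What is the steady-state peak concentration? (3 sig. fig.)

k = ln 2 / 39.7 = 0.01746 h⁻¹
Fraction remaining after one interval: e^(−kτ) = e^(−0.01746 × 13.0) = 0.7969
R = 1 / (1 − 0.7969) = 4.925
Css,max = 7.52 × 4.925 ≈ 37.0 mg/L

37.0 mg/L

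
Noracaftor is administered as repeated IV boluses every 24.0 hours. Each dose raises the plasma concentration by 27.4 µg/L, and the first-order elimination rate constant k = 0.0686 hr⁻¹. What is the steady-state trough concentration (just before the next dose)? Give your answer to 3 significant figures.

Fraction remaining after one interval: e^(−kτ) = e^(−0.06860 × 24.0) = 0.1927
R = 1 / (1 − 0.1927) = 1.239
Css,max = 27.4 × 1.239 = 33.94 µg/L
Css,min = Css,max × e^(−kτ) = 33.94 × 0.1927 ≈ 6.54 µg/L

6.54 µg/L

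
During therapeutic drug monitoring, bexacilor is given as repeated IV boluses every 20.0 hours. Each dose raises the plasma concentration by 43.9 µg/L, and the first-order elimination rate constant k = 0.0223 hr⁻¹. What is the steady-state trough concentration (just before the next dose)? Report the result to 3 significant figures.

78.1 µg/L

Fraction remaining after one interval: e^(−kτ) = e^(−0.02230 × 20.0) = 0.6402
R = 1 / (1 − 0.6402) = 2.779
Css,max = 43.9 × 2.779 = 122.0 µg/L
Css,min = Css,max × e^(−kτ) = 122.0 × 0.6402 ≈ 78.1 µg/L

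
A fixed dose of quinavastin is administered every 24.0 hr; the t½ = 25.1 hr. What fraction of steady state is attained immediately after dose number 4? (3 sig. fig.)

k = ln 2 / 25.1 = 0.02762 hr⁻¹
f_n = 1 − e^(−nkτ) = 1 − e^(−4 × 0.02762 × 24.0) = 1 − e^(−2.651) = 1 − 0.07057 ≈ 0.929

0.929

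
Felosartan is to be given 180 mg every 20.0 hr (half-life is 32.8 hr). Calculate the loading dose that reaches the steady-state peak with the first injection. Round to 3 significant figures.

522 mg

k = ln 2 / 32.8 = 0.02113 hr⁻¹
Accumulation ratio R = 1 / (1 − e^(−kτ)) = 1 / (1 − e^(−0.02113×20.0)) = 1 / (1 − 0.6553) = 2.901
Loading dose = maintenance dose × R = 180 × 2.901 ≈ 522 mg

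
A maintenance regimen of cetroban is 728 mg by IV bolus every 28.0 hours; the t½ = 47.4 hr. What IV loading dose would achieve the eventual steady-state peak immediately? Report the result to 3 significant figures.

2170 mg

k = ln 2 / 47.4 = 0.01462 hr⁻¹
Accumulation ratio R = 1 / (1 − e^(−kτ)) = 1 / (1 − e^(−0.01462×28.0)) = 1 / (1 − 0.6640) = 2.976
Loading dose = maintenance dose × R = 728 × 2.976 ≈ 2170 mg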